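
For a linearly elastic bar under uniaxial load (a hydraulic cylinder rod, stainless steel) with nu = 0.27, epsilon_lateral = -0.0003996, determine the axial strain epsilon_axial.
Model: a linearly elastic bar under uniaxial load, so epsilon_lateral = -nu·epsilon_axial.
Solve for epsilon_axial: epsilon_axial = -epsilon_lateral / nu.
Substitute:
  epsilon_axial = -(-0.0003996) / 0.27
  epsilon_axial = 0.00148
Final answer: epsilon_axial = 0.00148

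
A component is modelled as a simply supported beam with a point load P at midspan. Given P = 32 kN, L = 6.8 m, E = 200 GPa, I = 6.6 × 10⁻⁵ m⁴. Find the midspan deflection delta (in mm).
Model: a simply supported beam with a point load P at midspan, so delta = (P·L^3) / (48·E·I).
Convert to SI units:
  P = 32 kN = 32000 N
  E = 200 GPa = 2 × 10¹¹ Pa
Substitute:
  delta = (32000 × 6.8^3) / (48 × (2 × 10¹¹) × (6.6 × 10⁻⁵))
  delta = 0.01588 m
Convert: delta = 0.01588 m = 15.88 mm
Final answer: delta = 15.88 mm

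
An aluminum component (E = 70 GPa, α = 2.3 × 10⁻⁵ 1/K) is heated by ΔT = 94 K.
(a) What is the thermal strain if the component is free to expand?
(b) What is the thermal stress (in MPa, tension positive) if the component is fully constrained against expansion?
(a) Free thermal strain ε_th = α·ΔT = (2.3 × 10⁻⁵) × 94 = 0.002162
(b) Fully constrained, the expansion is suppressed, so σ = -E·α·ΔT. Convert E = 70 GPa = 7 × 10¹⁰ Pa.
  σ = -(7 × 10¹⁰) × (2.3 × 10⁻⁵) × 94 = -1.513 × 10⁸ Pa = -151.3 MPa (compressive)
Final answer: (a) ε_th = 0.002162, (b) σ = -151.3 MPa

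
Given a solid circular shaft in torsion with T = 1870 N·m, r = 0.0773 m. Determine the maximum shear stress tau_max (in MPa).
Model: a solid circular shaft in torsion, so tau_max = (2·T) / (π·r^3).
Substitute:
  tau_max = (2 × 1870) / (π × 0.0773^3)
  tau_max = 2.577 × 10⁶ Pa
Convert: tau_max = 2.577 × 10⁶ Pa = 2.577 MPa
Final answer: tau_max = 2.577 MPa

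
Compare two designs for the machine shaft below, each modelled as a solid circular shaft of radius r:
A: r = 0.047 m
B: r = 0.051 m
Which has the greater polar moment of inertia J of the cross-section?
Model: a solid circular shaft of radius r, so J = (π·r^4) / 2 (SI units).
  A: J = (π × 0.047^4) / 2 = 7.665 × 10⁻⁶ m⁴
  B: J = (π × 0.051^4) / 2 = 1.063 × 10⁻⁵ m⁴
1.063 × 10⁻⁵ m⁴ > 7.665 × 10⁻⁶ m⁴, so B is larger.
Final answer: B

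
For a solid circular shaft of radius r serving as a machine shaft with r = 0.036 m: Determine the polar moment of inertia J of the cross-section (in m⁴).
Model: a solid circular shaft of radius r, so J = (π·r^4) / 2.
Substitute:
  J = (π × 0.036^4) / 2
  J = 2.638 × 10⁻⁶ m⁴
Final answer: J = 2.638 × 10⁻⁶ m⁴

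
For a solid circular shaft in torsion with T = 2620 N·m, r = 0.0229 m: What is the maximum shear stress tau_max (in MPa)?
Model: a solid circular shaft in torsion, so tau_max = (2·T) / (π·r^3).
Substitute:
  tau_max = (2 × 2620) / (π × 0.0229^3)
  tau_max = 1.389 × 10⁸ Pa
Convert: tau_max = 1.389 × 10⁸ Pa = 138.9 MPa
Final answer: tau_max = 138.9 MPa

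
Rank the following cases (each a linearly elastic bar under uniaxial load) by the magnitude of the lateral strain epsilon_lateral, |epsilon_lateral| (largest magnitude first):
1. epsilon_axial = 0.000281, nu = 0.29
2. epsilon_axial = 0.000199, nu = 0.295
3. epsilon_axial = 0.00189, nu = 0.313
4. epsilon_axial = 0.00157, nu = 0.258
Model: a linearly elastic bar under uniaxial load, so epsilon_lateral = -nu·epsilon_axial (SI units).
  Case 1: epsilon_lateral = -(0.29 × 0.000281) = -8.149 × 10⁻⁵
  Case 2: epsilon_lateral = -(0.295 × 0.000199) = -5.871 × 10⁻⁵
  Case 3: epsilon_lateral = -(0.313 × 0.00189) = -0.0005916
  Case 4: epsilon_lateral = -(0.258 × 0.00157) = -0.0004051
Ordering by |epsilon_lateral|: 0.0005916 (case 3) > 0.0004051 (case 4) > 8.149 × 10⁻⁵ (case 1) > 5.871 × 10⁻⁵ (case 2)
Final answer: 3, 4, 1, 2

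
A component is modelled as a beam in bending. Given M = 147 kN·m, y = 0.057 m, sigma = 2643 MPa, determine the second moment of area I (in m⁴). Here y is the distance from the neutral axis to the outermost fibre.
Model: a beam in bending, so sigma = (M·y) / I.
Solve for I: I = (M·y) / sigma.
Convert to SI units:
  M = 147 kN·m = 147000 N·m
  sigma = 2643 MPa = 2.643 × 10⁹ Pa
Substitute:
  I = (147000 × 0.057) / (2.643 × 10⁹)
  I = 3.17 × 10⁻⁶ m⁴
Final answer: I = 3.17 × 10⁻⁶ m⁴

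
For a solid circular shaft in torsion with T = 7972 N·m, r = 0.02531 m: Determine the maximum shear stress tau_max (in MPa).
Model: a solid circular shaft in torsion, so tau_max = (2·T) / (π·r^3).
Substitute:
  tau_max = (2 × 7972) / (π × 0.02531^3)
  tau_max = 3.13 × 10⁸ Pa
Convert: tau_max = 3.13 × 10⁸ Pa = 313 MPa
Final answer: tau_max = 313 MPa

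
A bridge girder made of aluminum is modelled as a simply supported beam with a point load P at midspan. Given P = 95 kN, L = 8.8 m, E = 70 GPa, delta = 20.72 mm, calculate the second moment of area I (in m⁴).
Model: a simply supported beam with a point load P at midspan, so delta = (P·L^3) / (48·E·I).
Solve for I: I = (P·L^3) / (48·delta·E).
Convert to SI units:
  P = 95 kN = 95000 N
  E = 70 GPa = 7 × 10¹⁰ Pa
  delta = 20.72 mm = 0.02072 m
Substitute:
  I = (95000 × 8.8^3) / (48 × 0.02072 × (7 × 10¹⁰))
  I = 0.0009299 m⁴
Final answer: I = 0.0009299 m⁴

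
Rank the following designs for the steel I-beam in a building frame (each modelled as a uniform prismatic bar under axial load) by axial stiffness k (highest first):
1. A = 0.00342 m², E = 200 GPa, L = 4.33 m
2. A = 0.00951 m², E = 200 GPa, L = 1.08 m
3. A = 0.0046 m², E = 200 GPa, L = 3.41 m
Model: a uniform prismatic bar under axial load, so k = (A·E) / L (SI units).
  Case 1: k = (0.00342 × (2 × 10¹¹)) / 4.33 = 1.58 × 10⁸ N/m = 158 MN/m
  Case 2: k = (0.00951 × (2 × 10¹¹)) / 1.08 = 1.761 × 10⁹ N/m = 1761 MN/m
  Case 3: k = (0.0046 × (2 × 10¹¹)) / 3.41 = 2.698 × 10⁸ N/m = 269.8 MN/m
Ordering: 1761 MN/m (case 2) > 269.8 MN/m (case 3) > 158 MN/m (case 1)
Final answer: 2, 3, 1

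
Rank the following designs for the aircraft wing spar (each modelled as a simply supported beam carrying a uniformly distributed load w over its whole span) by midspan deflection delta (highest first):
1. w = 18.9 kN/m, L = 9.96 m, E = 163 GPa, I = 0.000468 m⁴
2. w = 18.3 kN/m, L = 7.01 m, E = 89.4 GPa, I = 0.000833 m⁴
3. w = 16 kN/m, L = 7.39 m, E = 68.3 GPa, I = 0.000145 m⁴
Model: a simply supported beam carrying a uniformly distributed load w over its whole span, so delta = (5·w·L^4) / (384·E·I) (SI units).
  Case 1: delta = (5 × 18900 × 9.96^4) / (384 × (1.63 × 10¹¹) × 0.000468) = 0.03175 m = 31.75 mm
  Case 2: delta = (5 × 18300 × 7.01^4) / (384 × (8.94 × 10¹⁰) × 0.000833) = 0.007726 m = 7.726 mm
  Case 3: delta = (5 × 16000 × 7.39^4) / (384 × (6.83 × 10¹⁰) × 0.000145) = 0.06274 m = 62.74 mm
Ordering: 62.74 mm (case 3) > 31.75 mm (case 1) > 7.726 mm (case 2)
Final answer: 3, 1, 2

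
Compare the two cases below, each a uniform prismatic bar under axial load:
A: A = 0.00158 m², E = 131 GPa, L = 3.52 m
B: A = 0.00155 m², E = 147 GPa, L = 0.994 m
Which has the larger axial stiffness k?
Model: a uniform prismatic bar under axial load, so k = (A·E) / L (SI units).
  A: k = (0.00158 × (1.31 × 10¹¹)) / 3.52 = 5.88 × 10⁷ N/m = 58.8 MN/m
  B: k = (0.00155 × (1.47 × 10¹¹)) / 0.994 = 2.292 × 10⁸ N/m = 229.2 MN/m
229.2 MN/m > 58.8 MN/m, so B is larger.
Final answer: B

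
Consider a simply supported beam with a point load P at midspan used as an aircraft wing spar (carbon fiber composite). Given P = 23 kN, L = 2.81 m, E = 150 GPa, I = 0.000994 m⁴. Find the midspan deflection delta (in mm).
Model: a simply supported beam with a point load P at midspan, so delta = (P·L^3) / (48·E·I).
Convert to SI units:
  P = 23 kN = 23000 N
  E = 150 GPa = 1.5 × 10¹¹ Pa
Substitute:
  delta = (23000 × 2.81^3) / (48 × (1.5 × 10¹¹) × 0.000994)
  delta = 7.131 × 10⁻⁵ m
Convert: delta = 7.131 × 10⁻⁵ m = 0.07131 mm
Final answer: delta = 0.07131 mm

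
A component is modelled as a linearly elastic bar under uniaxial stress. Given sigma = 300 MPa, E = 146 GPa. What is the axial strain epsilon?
Model: a linearly elastic bar under uniaxial stress, so epsilon = sigma / E.
Convert to SI units:
  sigma = 300 MPa = 3 × 10⁸ Pa
  E = 146 GPa = 1.46 × 10¹¹ Pa
Substitute:
  epsilon = (3 × 10⁸) / (1.46 × 10¹¹)
  epsilon = 0.002055
Final answer: epsilon = 0.002055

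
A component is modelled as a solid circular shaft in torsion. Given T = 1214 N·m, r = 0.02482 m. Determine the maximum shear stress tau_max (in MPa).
Model: a solid circular shaft in torsion, so tau_max = (2·T) / (π·r^3).
Substitute:
  tau_max = (2 × 1214) / (π × 0.02482^3)
  tau_max = 5.055 × 10⁷ Pa
Convert: tau_max = 5.055 × 10⁷ Pa = 50.55 MPa
Final answer: tau_max = 50.55 MPa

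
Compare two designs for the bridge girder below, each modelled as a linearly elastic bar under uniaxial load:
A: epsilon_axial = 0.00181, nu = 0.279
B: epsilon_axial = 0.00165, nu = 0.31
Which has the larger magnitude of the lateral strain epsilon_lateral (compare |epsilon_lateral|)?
Model: a linearly elastic bar under uniaxial load, so epsilon_lateral = -nu·epsilon_axial (SI units).
  A: epsilon_lateral = -(0.279 × 0.00181) = -0.000505
  B: epsilon_lateral = -(0.31 × 0.00165) = -0.0005115
|epsilon_lateral|: A = 0.000505, B = 0.0005115, so B is larger in magnitude.
Final answer: B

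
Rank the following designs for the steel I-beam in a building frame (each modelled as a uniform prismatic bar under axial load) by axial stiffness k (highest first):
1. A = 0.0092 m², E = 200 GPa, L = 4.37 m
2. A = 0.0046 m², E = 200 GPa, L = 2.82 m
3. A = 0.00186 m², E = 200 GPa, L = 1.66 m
Model: a uniform prismatic bar under axial load, so k = (A·E) / L (SI units).
  Case 1: k = (0.0092 × (2 × 10¹¹)) / 4.37 = 4.211 × 10⁸ N/m = 421.1 MN/m
  Case 2: k = (0.0046 × (2 × 10¹¹)) / 2.82 = 3.262 × 10⁸ N/m = 326.2 MN/m
  Case 3: k = (0.00186 × (2 × 10¹¹)) / 1.66 = 2.241 × 10⁸ N/m = 224.1 MN/m
Ordering: 421.1 MN/m (case 1) > 326.2 MN/m (case 2) > 224.1 MN/m (case 3)
Final answer: 1, 2, 3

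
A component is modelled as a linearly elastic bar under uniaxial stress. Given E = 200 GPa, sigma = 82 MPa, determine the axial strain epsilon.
Model: a linearly elastic bar under uniaxial stress, so sigma = E·epsilon.
Solve for epsilon: epsilon = sigma / E.
Convert to SI units:
  E = 200 GPa = 2 × 10¹¹ Pa
  sigma = 82 MPa = 8.2 × 10⁷ Pa
Substitute:
  epsilon = (8.2 × 10⁷) / (2 × 10¹¹)
  epsilon = 0.00041
Final answer: epsilon = 0.00041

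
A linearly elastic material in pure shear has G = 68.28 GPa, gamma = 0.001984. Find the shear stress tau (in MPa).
Model: a linearly elastic material in pure shear, so tau = G·gamma.
Convert to SI units:
  G = 68.28 GPa = 6.828 × 10¹⁰ Pa
Substitute:
  tau = (6.828 × 10¹⁰) × 0.001984
  tau = 1.355 × 10⁸ Pa
Convert: tau = 1.355 × 10⁸ Pa = 135.5 MPa
Final answer: tau = 135.5 MPa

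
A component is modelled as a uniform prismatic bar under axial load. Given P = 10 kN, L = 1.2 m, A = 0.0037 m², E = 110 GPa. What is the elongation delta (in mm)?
Model: a uniform prismatic bar under axial load, so delta = (P·L) / (A·E).
Convert to SI units:
  P = 10 kN = 10000 N
  E = 110 GPa = 1.1 × 10¹¹ Pa
Substitute:
  delta = (10000 × 1.2) / (0.0037 × (1.1 × 10¹¹))
  delta = 2.948 × 10⁻⁵ m
Convert: delta = 2.948 × 10⁻⁵ m = 0.02948 mm
Final answer: delta = 0.02948 mm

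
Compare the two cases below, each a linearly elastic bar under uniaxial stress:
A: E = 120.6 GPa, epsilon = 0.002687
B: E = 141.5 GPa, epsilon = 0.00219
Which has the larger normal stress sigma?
Model: a linearly elastic bar under uniaxial stress, so sigma = E·epsilon (SI units).
  A: sigma = (1.206 × 10¹¹) × 0.002687 = 3.241 × 10⁸ Pa = 324.1 MPa
  B: sigma = (1.415 × 10¹¹) × 0.00219 = 3.099 × 10⁸ Pa = 309.9 MPa
324.1 MPa > 309.9 MPa, so A is larger.
Final answer: A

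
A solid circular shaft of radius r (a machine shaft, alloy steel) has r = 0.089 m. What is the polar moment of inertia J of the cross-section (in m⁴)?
Model: a solid circular shaft of radius r, so J = (π·r^4) / 2.
Substitute:
  J = (π × 0.089^4) / 2
  J = 9.856 × 10⁻⁵ m⁴
Final answer: J = 9.856 × 10⁻⁵ m⁴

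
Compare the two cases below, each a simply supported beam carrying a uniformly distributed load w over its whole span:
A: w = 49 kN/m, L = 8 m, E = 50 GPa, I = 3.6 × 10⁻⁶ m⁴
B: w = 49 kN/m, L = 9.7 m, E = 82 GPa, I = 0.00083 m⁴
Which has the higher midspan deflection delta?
Model: a simply supported beam carrying a uniformly distributed load w over its whole span, so delta = (5·w·L^4) / (384·E·I) (SI units).
  A: delta = (5 × 49000 × 8^4) / (384 × (5 × 10¹⁰) × (3.6 × 10⁻⁶)) = 14.52 m = 14520 mm
  B: delta = (5 × 49000 × 9.7^4) / (384 × (8.2 × 10¹⁰) × 0.00083) = 0.08299 m = 82.99 mm
14520 mm > 82.99 mm, so A is larger.
Final answer: A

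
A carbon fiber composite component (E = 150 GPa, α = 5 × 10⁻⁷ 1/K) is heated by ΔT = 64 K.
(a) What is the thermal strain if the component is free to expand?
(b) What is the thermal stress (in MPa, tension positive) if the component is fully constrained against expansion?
(a) Free thermal strain ε_th = α·ΔT = (5 × 10⁻⁷) × 64 = 3.2 × 10⁻⁵
(b) Fully constrained, the expansion is suppressed, so σ = -E·α·ΔT. Convert E = 150 GPa = 1.5 × 10¹¹ Pa.
  σ = -(1.5 × 10¹¹) × (5 × 10⁻⁷) × 64 = -4.8 × 10⁶ Pa = -4.8 MPa (compressive)
Final answer: (a) ε_th = 3.2 × 10⁻⁵, (b) σ = -4.8 MPa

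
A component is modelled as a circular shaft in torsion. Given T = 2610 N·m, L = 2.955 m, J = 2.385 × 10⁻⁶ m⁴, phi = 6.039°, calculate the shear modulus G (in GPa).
Model: a circular shaft in torsion, so phi = (T·L) / (G·J).
Solve for G: G = (T·L) / (phi·J).
Convert to SI units:
  phi = 6.039° = 0.1054 rad
Substitute:
  G = (2610 × 2.955) / (0.1054 × (2.385 × 10⁻⁶))
  G = 3.068 × 10¹⁰ Pa
Convert: G = 3.068 × 10¹⁰ Pa = 30.68 GPa
Final answer: G = 30.68 GPa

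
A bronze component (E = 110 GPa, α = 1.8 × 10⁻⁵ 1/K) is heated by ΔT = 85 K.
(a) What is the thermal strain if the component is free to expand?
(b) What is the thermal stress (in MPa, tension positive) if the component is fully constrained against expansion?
(a) Free thermal strain ε_th = α·ΔT = (1.8 × 10⁻⁵) × 85 = 0.00153
(b) Fully constrained, the expansion is suppressed, so σ = -E·α·ΔT. Convert E = 110 GPa = 1.1 × 10¹¹ Pa.
  σ = -(1.1 × 10¹¹) × (1.8 × 10⁻⁵) × 85 = -1.683 × 10⁸ Pa = -168.3 MPa (compressive)
Final answer: (a) ε_th = 0.00153, (b) σ = -168.3 MPa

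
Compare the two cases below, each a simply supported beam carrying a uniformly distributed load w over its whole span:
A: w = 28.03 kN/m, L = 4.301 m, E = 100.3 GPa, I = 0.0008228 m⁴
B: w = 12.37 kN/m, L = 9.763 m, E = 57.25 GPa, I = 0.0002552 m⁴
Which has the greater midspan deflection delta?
Model: a simply supported beam carrying a uniformly distributed load w over its whole span, so delta = (5·w·L^4) / (384·E·I) (SI units).
  A: delta = (5 × 28030 × 4.301^4) / (384 × (1.003 × 10¹¹) × 0.0008228) = 0.001513 m = 1.513 mm
  B: delta = (5 × 12370 × 9.763^4) / (384 × (5.725 × 10¹⁰) × 0.0002552) = 0.1002 m = 100.2 mm
100.2 mm > 1.513 mm, so B is larger.
Final answer: B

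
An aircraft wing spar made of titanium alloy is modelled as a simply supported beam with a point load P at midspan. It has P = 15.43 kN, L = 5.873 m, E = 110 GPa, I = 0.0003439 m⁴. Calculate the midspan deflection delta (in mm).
Model: a simply supported beam with a point load P at midspan, so delta = (P·L^3) / (48·E·I).
Convert to SI units:
  P = 15.43 kN = 15430 N
  E = 110 GPa = 1.1 × 10¹¹ Pa
Substitute:
  delta = (15430 × 5.873^3) / (48 × (1.1 × 10¹¹) × 0.0003439)
  delta = 0.001721 m
Convert: delta = 0.001721 m = 1.721 mm
Final answer: delta = 1.721 mm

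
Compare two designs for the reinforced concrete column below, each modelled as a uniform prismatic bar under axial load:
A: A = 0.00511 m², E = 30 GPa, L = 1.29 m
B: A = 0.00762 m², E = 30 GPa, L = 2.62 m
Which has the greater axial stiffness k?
Model: a uniform prismatic bar under axial load, so k = (A·E) / L (SI units).
  A: k = (0.00511 × (3 × 10¹⁰)) / 1.29 = 1.188 × 10⁸ N/m = 118.8 MN/m
  B: k = (0.00762 × (3 × 10¹⁰)) / 2.62 = 8.725 × 10⁷ N/m = 87.25 MN/m
118.8 MN/m > 87.25 MN/m, so A is larger.
Final answer: A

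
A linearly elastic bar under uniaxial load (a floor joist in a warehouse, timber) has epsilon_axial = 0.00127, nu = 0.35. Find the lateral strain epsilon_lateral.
Model: a linearly elastic bar under uniaxial load, so epsilon_lateral = -nu·epsilon_axial.
Substitute:
  epsilon_lateral = -(0.35 × 0.00127)
  epsilon_lateral = -0.0004445
Final answer: epsilon_lateral = -0.0004445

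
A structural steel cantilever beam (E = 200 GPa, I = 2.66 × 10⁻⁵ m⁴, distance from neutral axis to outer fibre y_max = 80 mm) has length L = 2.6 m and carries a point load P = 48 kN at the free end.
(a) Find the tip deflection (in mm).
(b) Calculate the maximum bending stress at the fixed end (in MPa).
(a) Tip deflection of a cantilever with an end point load: δ = P·L^3 / (3·E·I). Convert P = 48 kN = 48000 N, E = 200 GPa = 2 × 10¹¹ Pa.
  δ = (48000 × 2.6^3) / (3 × (2 × 10¹¹) × (2.66 × 10⁻⁵)) = 0.05286 m = 52.86 mm
(b) Maximum bending moment at the fixed end: M = P·L = 48000 × 2.6 = 124800 N·m. Convert y_max = 80 mm = 0.08 m.
  σ = M·y_max / I = (124800 × 0.08) / (2.66 × 10⁻⁵) = 3.753 × 10⁸ Pa = 375.3 MPa
Final answer: (a) δ = 52.86 mm, (b) σ = 375.3 MPa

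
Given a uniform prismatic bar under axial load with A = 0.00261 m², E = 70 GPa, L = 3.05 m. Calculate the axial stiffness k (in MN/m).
Model: a uniform prismatic bar under axial load, so k = (A·E) / L.
Convert to SI units:
  E = 70 GPa = 7 × 10¹⁰ Pa
Substitute:
  k = (0.00261 × (7 × 10¹⁰)) / 3.05
  k = 5.99 × 10⁷ N/m
Convert: k = 5.99 × 10⁷ N/m = 59.9 MN/m
Final answer: k = 59.9 MN/m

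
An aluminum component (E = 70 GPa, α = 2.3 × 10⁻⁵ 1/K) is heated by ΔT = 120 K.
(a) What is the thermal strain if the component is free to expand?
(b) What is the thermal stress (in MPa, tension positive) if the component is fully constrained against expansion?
(a) Free thermal strain ε_th = α·ΔT = (2.3 × 10⁻⁵) × 120 = 0.00276
(b) Fully constrained, the expansion is suppressed, so σ = -E·α·ΔT. Convert E = 70 GPa = 7 × 10¹⁰ Pa.
  σ = -(7 × 10¹⁰) × (2.3 × 10⁻⁵) × 120 = -1.932 × 10⁸ Pa = -193.2 MPa (compressive)
Final answer: (a) ε_th = 0.00276, (b) σ = -193.2 MPa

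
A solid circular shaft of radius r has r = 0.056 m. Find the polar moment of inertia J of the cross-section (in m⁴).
Model: a solid circular shaft of radius r, so J = (π·r^4) / 2.
Substitute:
  J = (π × 0.056^4) / 2
  J = 1.545 × 10⁻⁵ m⁴
Final answer: J = 1.545 × 10⁻⁵ m⁴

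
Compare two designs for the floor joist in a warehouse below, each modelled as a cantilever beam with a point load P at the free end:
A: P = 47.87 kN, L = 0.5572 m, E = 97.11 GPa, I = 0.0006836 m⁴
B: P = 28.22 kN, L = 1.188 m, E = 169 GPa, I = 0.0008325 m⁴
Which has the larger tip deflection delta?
Model: a cantilever beam with a point load P at the free end, so delta = (P·L^3) / (3·E·I) (SI units).
  A: delta = (47870 × 0.5572^3) / (3 × (9.711 × 10¹⁰) × 0.0006836) = 4.158 × 10⁻⁵ m = 0.04158 mm
  B: delta = (28220 × 1.188^3) / (3 × (1.69 × 10¹¹) × 0.0008325) = 0.0001121 m = 0.1121 mm
0.1121 mm > 0.04158 mm, so B is larger.
Final answer: B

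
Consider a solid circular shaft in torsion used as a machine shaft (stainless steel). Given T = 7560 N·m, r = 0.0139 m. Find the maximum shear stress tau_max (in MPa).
Model: a solid circular shaft in torsion, so tau_max = (2·T) / (π·r^3).
Substitute:
  tau_max = (2 × 7560) / (π × 0.0139^3)
  tau_max = 1.792 × 10⁹ Pa
Convert: tau_max = 1.792 × 10⁹ Pa = 1792 MPa
Final answer: tau_max = 1792 MPa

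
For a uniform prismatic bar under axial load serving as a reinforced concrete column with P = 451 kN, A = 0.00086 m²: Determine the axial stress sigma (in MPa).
Model: a uniform prismatic bar under axial load, so sigma = P / A.
Convert to SI units:
  P = 451 kN = 451000 N
Substitute:
  sigma = 451000 / 0.00086
  sigma = 5.244 × 10⁸ Pa
Convert: sigma = 5.244 × 10⁸ Pa = 524.4 MPa
Final answer: sigma = 524.4 MPa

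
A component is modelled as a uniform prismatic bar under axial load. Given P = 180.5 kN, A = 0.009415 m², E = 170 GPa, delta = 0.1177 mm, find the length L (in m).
Model: a uniform prismatic bar under axial load, so delta = (P·L) / (A·E).
Solve for L: L = (delta·A·E) / P.
Convert to SI units:
  P = 180.5 kN = 180500 N
  E = 170 GPa = 1.7 × 10¹¹ Pa
  delta = 0.1177 mm = 0.0001177 m
Substitute:
  L = (0.0001177 × 0.009415 × (1.7 × 10¹¹)) / 180500
  L = 1.044 m
Final answer: L = 1.044 m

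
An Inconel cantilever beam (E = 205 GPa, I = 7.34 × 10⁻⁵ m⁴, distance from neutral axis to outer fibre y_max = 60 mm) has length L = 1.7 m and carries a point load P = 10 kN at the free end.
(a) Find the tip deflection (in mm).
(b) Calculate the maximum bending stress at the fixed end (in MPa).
(a) Tip deflection of a cantilever with an end point load: δ = P·L^3 / (3·E·I). Convert P = 10 kN = 10000 N, E = 205 GPa = 2.05 × 10¹¹ Pa.
  δ = (10000 × 1.7^3) / (3 × (2.05 × 10¹¹) × (7.34 × 10⁻⁵)) = 0.001088 m = 1.088 mm
(b) Maximum bending moment at the fixed end: M = P·L = 10000 × 1.7 = 17000 N·m. Convert y_max = 60 mm = 0.06 m.
  σ = M·y_max / I = (17000 × 0.06) / (7.34 × 10⁻⁵) = 1.39 × 10⁷ Pa = 13.9 MPa
Final answer: (a) δ = 1.088 mm, (b) σ = 13.9 MPa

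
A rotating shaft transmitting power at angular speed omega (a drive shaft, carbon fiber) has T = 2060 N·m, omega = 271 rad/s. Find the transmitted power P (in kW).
Model: a rotating shaft transmitting power at angular speed omega, so P = T·omega.
Substitute:
  P = 2060 × 271
  P = 558300 W
Convert: P = 558300 W = 558.3 kW
Final answer: P = 558.3 kW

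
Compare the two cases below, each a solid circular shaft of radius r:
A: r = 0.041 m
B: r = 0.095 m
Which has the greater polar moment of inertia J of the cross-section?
Model: a solid circular shaft of radius r, so J = (π·r^4) / 2 (SI units).
  A: J = (π × 0.041^4) / 2 = 4.439 × 10⁻⁶ m⁴
  B: J = (π × 0.095^4) / 2 = 0.0001279 m⁴
0.0001279 m⁴ > 4.439 × 10⁻⁶ m⁴, so B is larger.
Final answer: B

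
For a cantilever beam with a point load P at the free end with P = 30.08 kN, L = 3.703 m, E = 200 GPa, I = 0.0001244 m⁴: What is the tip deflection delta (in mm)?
Model: a cantilever beam with a point load P at the free end, so delta = (P·L^3) / (3·E·I).
Convert to SI units:
  P = 30.08 kN = 30080 N
  E = 200 GPa = 2 × 10¹¹ Pa
Substitute:
  delta = (30080 × 3.703^3) / (3 × (2 × 10¹¹) × 0.0001244)
  delta = 0.02046 m
Convert: delta = 0.02046 m = 20.46 mm
Final answer: delta = 20.46 mm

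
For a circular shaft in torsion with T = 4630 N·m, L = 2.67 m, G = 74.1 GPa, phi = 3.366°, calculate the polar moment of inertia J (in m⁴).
Model: a circular shaft in torsion, so phi = (T·L) / (G·J).
Solve for J: J = (T·L) / (phi·G).
Convert to SI units:
  G = 74.1 GPa = 7.41 × 10¹⁰ Pa
  phi = 3.366° = 0.05875 rad
Substitute:
  J = (4630 × 2.67) / (0.05875 × (7.41 × 10¹⁰))
  J = 2.84 × 10⁻⁶ m⁴
Final answer: J = 2.84 × 10⁻⁶ m⁴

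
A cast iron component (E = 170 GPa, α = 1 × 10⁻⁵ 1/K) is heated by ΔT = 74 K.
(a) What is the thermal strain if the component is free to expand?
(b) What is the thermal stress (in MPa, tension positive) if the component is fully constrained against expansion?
(a) Free thermal strain ε_th = α·ΔT = (1 × 10⁻⁵) × 74 = 0.00074
(b) Fully constrained, the expansion is suppressed, so σ = -E·α·ΔT. Convert E = 170 GPa = 1.7 × 10¹¹ Pa.
  σ = -(1.7 × 10¹¹) × (1 × 10⁻⁵) × 74 = -1.258 × 10⁸ Pa = -125.8 MPa (compressive)
Final answer: (a) ε_th = 0.00074, (b) σ = -125.8 MPa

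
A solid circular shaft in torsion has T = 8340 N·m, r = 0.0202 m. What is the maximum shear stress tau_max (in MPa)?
Model: a solid circular shaft in torsion, so tau_max = (2·T) / (π·r^3).
Substitute:
  tau_max = (2 × 8340) / (π × 0.0202^3)
  tau_max = 6.442 × 10⁸ Pa
Convert: tau_max = 6.442 × 10⁸ Pa = 644.2 MPa
Final answer: tau_max = 644.2 MPa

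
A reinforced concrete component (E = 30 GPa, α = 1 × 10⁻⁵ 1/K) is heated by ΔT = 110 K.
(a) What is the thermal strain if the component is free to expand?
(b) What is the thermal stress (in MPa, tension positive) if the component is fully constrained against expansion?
(a) Free thermal strain ε_th = α·ΔT = (1 × 10⁻⁵) × 110 = 0.0011
(b) Fully constrained, the expansion is suppressed, so σ = -E·α·ΔT. Convert E = 30 GPa = 3 × 10¹⁰ Pa.
  σ = -(3 × 10¹⁰) × (1 × 10⁻⁵) × 110 = -3.3 × 10⁷ Pa = -33 MPa (compressive)
Final answer: (a) ε_th = 0.0011, (b) σ = -33 MPa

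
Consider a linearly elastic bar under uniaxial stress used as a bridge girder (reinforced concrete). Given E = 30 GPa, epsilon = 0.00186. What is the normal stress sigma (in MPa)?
Model: a linearly elastic bar under uniaxial stress, so sigma = E·epsilon.
Convert to SI units:
  E = 30 GPa = 3 × 10¹⁰ Pa
Substitute:
  sigma = (3 × 10¹⁰) × 0.00186
  sigma = 5.58 × 10⁷ Pa
Convert: sigma = 5.58 × 10⁷ Pa = 55.8 MPa
Final answer: sigma = 55.8 MPa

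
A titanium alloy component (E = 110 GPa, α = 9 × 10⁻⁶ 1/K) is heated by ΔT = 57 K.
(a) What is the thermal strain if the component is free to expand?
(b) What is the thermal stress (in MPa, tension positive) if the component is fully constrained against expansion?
(a) Free thermal strain ε_th = α·ΔT = (9 × 10⁻⁶) × 57 = 0.000513
(b) Fully constrained, the expansion is suppressed, so σ = -E·α·ΔT. Convert E = 110 GPa = 1.1 × 10¹¹ Pa.
  σ = -(1.1 × 10¹¹) × (9 × 10⁻⁶) × 57 = -5.643 × 10⁷ Pa = -56.43 MPa (compressive)
Final answer: (a) ε_th = 0.000513, (b) σ = -56.43 MPa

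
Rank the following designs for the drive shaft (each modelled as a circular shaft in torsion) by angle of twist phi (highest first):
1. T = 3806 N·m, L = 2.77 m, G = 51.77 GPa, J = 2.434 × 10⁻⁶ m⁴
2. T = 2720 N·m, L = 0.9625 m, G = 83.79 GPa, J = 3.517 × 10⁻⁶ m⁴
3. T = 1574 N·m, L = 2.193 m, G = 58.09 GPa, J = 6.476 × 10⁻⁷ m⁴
Model: a circular shaft in torsion, so phi = (T·L) / (G·J) (SI units).
  Case 1: phi = (3806 × 2.77) / ((5.177 × 10¹⁰) × (2.434 × 10⁻⁶)) = 0.08367 rad = 4.794°
  Case 2: phi = (2720 × 0.9625) / ((8.379 × 10¹⁰) × (3.517 × 10⁻⁶)) = 0.008884 rad = 0.509°
  Case 3: phi = (1574 × 2.193) / ((5.809 × 10¹⁰) × (6.476 × 10⁻⁷)) = 0.09176 rad = 5.257°
Ordering: 5.257° (case 3) > 4.794° (case 1) > 0.509° (case 2)
Final answer: 3, 1, 2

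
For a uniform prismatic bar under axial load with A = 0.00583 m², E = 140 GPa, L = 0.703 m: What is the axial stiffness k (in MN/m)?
Model: a uniform prismatic bar under axial load, so k = (A·E) / L.
Convert to SI units:
  E = 140 GPa = 1.4 × 10¹¹ Pa
Substitute:
  k = (0.00583 × (1.4 × 10¹¹)) / 0.703
  k = 1.161 × 10⁹ N/m
Convert: k = 1.161 × 10⁹ N/m = 1161 MN/m
Final answer: k = 1161 MN/m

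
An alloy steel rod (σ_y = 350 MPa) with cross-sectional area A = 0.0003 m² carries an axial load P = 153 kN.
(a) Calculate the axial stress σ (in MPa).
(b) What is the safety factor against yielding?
(a) Axial stress σ = P/A. Convert P = 153 kN = 153000 N.
  σ = 153000 / 0.0003 = 5.1 × 10⁸ Pa = 510 MPa
(b) Safety factor SF = σ_y/σ = 350 / 510 = 0.6863
Final answer: (a) σ = 510 MPa, (b) SF = 0.6863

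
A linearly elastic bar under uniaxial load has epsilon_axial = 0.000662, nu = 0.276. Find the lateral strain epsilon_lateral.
Model: a linearly elastic bar under uniaxial load, so epsilon_lateral = -nu·epsilon_axial.
Substitute:
  epsilon_lateral = -(0.276 × 0.000662)
  epsilon_lateral = -0.0001827
Final answer: epsilon_lateral = -0.0001827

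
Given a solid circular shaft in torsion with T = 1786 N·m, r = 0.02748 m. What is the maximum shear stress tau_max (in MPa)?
Model: a solid circular shaft in torsion, so tau_max = (2·T) / (π·r^3).
Substitute:
  tau_max = (2 × 1786) / (π × 0.02748^3)
  tau_max = 5.479 × 10⁷ Pa
Convert: tau_max = 5.479 × 10⁷ Pa = 54.79 MPa
Final answer: tau_max = 54.79 MPa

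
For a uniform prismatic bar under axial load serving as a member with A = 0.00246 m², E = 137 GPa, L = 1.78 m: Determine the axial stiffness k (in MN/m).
Model: a uniform prismatic bar under axial load, so k = (A·E) / L.
Convert to SI units:
  E = 137 GPa = 1.37 × 10¹¹ Pa
Substitute:
  k = (0.00246 × (1.37 × 10¹¹)) / 1.78
  k = 1.893 × 10⁸ N/m
Convert: k = 1.893 × 10⁸ N/m = 189.3 MN/m
Final answer: k = 189.3 MN/m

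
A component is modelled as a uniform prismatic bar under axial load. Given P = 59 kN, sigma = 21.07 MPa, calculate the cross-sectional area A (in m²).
Model: a uniform prismatic bar under axial load, so sigma = P / A.
Solve for A: A = P / sigma.
Convert to SI units:
  P = 59 kN = 59000 N
  sigma = 21.07 MPa = 2.107 × 10⁷ Pa
Substitute:
  A = 59000 / (2.107 × 10⁷)
  A = 0.0028 m²
Final answer: A = 0.0028 m²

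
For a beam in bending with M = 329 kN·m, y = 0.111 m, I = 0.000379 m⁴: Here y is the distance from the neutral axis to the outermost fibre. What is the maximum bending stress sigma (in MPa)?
Model: a beam in bending, so sigma = (M·y) / I.
Convert to SI units:
  M = 329 kN·m = 329000 N·m
Substitute:
  sigma = (329000 × 0.111) / 0.000379
  sigma = 9.636 × 10⁷ Pa
Convert: sigma = 9.636 × 10⁷ Pa = 96.36 MPa
Final answer: sigma = 96.36 MPa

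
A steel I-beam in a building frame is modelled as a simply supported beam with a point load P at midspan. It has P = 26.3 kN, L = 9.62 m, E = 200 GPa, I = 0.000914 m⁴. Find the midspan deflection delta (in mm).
Model: a simply supported beam with a point load P at midspan, so delta = (P·L^3) / (48·E·I).
Convert to SI units:
  P = 26.3 kN = 26300 N
  E = 200 GPa = 2 × 10¹¹ Pa
Substitute:
  delta = (26300 × 9.62^3) / (48 × (2 × 10¹¹) × 0.000914)
  delta = 0.002668 m
Convert: delta = 0.002668 m = 2.668 mm
Final answer: delta = 2.668 mm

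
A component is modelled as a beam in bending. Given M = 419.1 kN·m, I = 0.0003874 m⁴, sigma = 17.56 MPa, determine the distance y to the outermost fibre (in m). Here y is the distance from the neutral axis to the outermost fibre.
Model: a beam in bending, so sigma = (M·y) / I.
Solve for y: y = (sigma·I) / M.
Convert to SI units:
  M = 419.1 kN·m = 419100 N·m
  sigma = 17.56 MPa = 1.756 × 10⁷ Pa
Substitute:
  y = ((1.756 × 10⁷) × 0.0003874) / 419100
  y = 0.01623 m
Final answer: y = 0.01623 m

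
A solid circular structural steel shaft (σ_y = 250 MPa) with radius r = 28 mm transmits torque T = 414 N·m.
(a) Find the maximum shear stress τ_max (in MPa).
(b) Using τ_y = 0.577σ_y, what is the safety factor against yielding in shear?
(a) For a solid circular shaft, τ_max = T·r/J with J = π·r^4/2, i.e. τ_max = 2·T / (π·r^3). Convert r = 28 mm = 0.028 m.
  τ_max = (2 × 414) / (π × 0.028^3) = 1.201 × 10⁷ Pa = 12.01 MPa
(b) τ_y = 0.577 × 250 = 144.25 MPa
  SF = τ_y/τ_max = 144.25 / 12.01 = 12.01
Final answer: (a) τ_max = 12.01 MPa, (b) SF = 12.01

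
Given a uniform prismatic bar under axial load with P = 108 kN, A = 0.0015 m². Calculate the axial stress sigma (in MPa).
Model: a uniform prismatic bar under axial load, so sigma = P / A.
Convert to SI units:
  P = 108 kN = 108000 N
Substitute:
  sigma = 108000 / 0.0015
  sigma = 7.2 × 10⁷ Pa
Convert: sigma = 7.2 × 10⁷ Pa = 72 MPa
Final answer: sigma = 72 MPa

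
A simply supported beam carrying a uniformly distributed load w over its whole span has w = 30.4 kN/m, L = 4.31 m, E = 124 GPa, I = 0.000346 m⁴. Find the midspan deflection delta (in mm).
Model: a simply supported beam carrying a uniformly distributed load w over its whole span, so delta = (5·w·L^4) / (384·E·I).
Convert to SI units:
  w = 30.4 kN/m = 30400 N/m
  E = 124 GPa = 1.24 × 10¹¹ Pa
Substitute:
  delta = (5 × 30400 × 4.31^4) / (384 × (1.24 × 10¹¹) × 0.000346)
  delta = 0.003184 m
Convert: delta = 0.003184 m = 3.184 mm
Final answer: delta = 3.184 mm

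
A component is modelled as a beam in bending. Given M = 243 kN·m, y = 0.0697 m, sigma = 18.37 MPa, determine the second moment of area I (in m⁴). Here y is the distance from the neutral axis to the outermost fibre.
Model: a beam in bending, so sigma = (M·y) / I.
Solve for I: I = (M·y) / sigma.
Convert to SI units:
  M = 243 kN·m = 243000 N·m
  sigma = 18.37 MPa = 1.837 × 10⁷ Pa
Substitute:
  I = (243000 × 0.0697) / (1.837 × 10⁷)
  I = 0.000922 m⁴
Final answer: I = 0.000922 m⁴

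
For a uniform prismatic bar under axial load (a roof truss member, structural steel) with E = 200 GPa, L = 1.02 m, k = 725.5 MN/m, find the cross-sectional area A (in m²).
Model: a uniform prismatic bar under axial load, so k = (A·E) / L.
Solve for A: A = (k·L) / E.
Convert to SI units:
  E = 200 GPa = 2 × 10¹¹ Pa
  k = 725.5 MN/m = 7.255 × 10⁸ N/m
Substitute:
  A = ((7.255 × 10⁸) × 1.02) / (2 × 10¹¹)
  A = 0.0037 m²
Final answer: A = 0.0037 m²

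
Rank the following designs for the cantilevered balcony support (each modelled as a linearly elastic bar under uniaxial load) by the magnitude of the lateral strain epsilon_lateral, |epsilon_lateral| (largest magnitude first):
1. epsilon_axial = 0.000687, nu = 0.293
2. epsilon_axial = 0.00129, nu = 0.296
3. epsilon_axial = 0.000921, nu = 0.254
Model: a linearly elastic bar under uniaxial load, so epsilon_lateral = -nu·epsilon_axial (SI units).
  Case 1: epsilon_lateral = -(0.293 × 0.000687) = -0.0002013
  Case 2: epsilon_lateral = -(0.296 × 0.00129) = -0.0003818
  Case 3: epsilon_lateral = -(0.254 × 0.000921) = -0.0002339
Ordering by |epsilon_lateral|: 0.0003818 (case 2) > 0.0002339 (case 3) > 0.0002013 (case 1)
Final answer: 2, 3, 1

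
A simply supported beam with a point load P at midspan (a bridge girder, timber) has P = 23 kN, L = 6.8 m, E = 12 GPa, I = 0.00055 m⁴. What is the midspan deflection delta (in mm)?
Model: a simply supported beam with a point load P at midspan, so delta = (P·L^3) / (48·E·I).
Convert to SI units:
  P = 23 kN = 23000 N
  E = 12 GPa = 1.2 × 10¹⁰ Pa
Substitute:
  delta = (23000 × 6.8^3) / (48 × (1.2 × 10¹⁰) × 0.00055)
  delta = 0.02283 m
Convert: delta = 0.02283 m = 22.83 mm
Final answer: delta = 22.83 mm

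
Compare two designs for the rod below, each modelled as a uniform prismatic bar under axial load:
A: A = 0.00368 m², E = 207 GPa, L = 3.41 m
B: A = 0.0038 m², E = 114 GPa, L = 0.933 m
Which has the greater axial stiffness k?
Model: a uniform prismatic bar under axial load, so k = (A·E) / L (SI units).
  A: k = (0.00368 × (2.07 × 10¹¹)) / 3.41 = 2.234 × 10⁸ N/m = 223.4 MN/m
  B: k = (0.0038 × (1.14 × 10¹¹)) / 0.933 = 4.643 × 10⁸ N/m = 464.3 MN/m
464.3 MN/m > 223.4 MN/m, so B is larger.
Final answer: B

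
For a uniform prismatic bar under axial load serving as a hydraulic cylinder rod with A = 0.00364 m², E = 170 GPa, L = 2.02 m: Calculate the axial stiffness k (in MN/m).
Model: a uniform prismatic bar under axial load, so k = (A·E) / L.
Convert to SI units:
  E = 170 GPa = 1.7 × 10¹¹ Pa
Substitute:
  k = (0.00364 × (1.7 × 10¹¹)) / 2.02
  k = 3.063 × 10⁸ N/m
Convert: k = 3.063 × 10⁸ N/m = 306.3 MN/m
Final answer: k = 306.3 MN/m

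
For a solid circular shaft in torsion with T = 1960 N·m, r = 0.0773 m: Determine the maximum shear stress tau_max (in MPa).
Model: a solid circular shaft in torsion, so tau_max = (2·T) / (π·r^3).
Substitute:
  tau_max = (2 × 1960) / (π × 0.0773^3)
  tau_max = 2.701 × 10⁶ Pa
Convert: tau_max = 2.701 × 10⁶ Pa = 2.701 MPa
Final answer: tau_max = 2.701 MPa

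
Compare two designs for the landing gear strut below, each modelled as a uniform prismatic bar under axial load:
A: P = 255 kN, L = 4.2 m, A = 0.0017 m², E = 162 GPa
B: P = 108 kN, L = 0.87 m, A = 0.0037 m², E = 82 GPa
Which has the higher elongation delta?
Model: a uniform prismatic bar under axial load, so delta = (P·L) / (A·E) (SI units).
  A: delta = (255000 × 4.2) / (0.0017 × (1.62 × 10¹¹)) = 0.003889 m = 3.889 mm
  B: delta = (108000 × 0.87) / (0.0037 × (8.2 × 10¹⁰)) = 0.0003097 m = 0.3097 mm
3.889 mm > 0.3097 mm, so A is larger.
Final answer: A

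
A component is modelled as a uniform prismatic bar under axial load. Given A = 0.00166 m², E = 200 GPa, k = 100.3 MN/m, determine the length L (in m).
Model: a uniform prismatic bar under axial load, so k = (A·E) / L.
Solve for L: L = (A·E) / k.
Convert to SI units:
  E = 200 GPa = 2 × 10¹¹ Pa
  k = 100.3 MN/m = 1.003 × 10⁸ N/m
Substitute:
  L = (0.00166 × (2 × 10¹¹)) / (1.003 × 10⁸)
  L = 3.31 m
Final answer: L = 3.31 m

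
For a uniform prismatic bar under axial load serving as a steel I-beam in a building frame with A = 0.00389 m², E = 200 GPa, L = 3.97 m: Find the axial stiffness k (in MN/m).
Model: a uniform prismatic bar under axial load, so k = (A·E) / L.
Convert to SI units:
  E = 200 GPa = 2 × 10¹¹ Pa
Substitute:
  k = (0.00389 × (2 × 10¹¹)) / 3.97
  k = 1.96 × 10⁸ N/m
Convert: k = 1.96 × 10⁸ N/m = 196 MN/m
Final answer: k = 196 MN/m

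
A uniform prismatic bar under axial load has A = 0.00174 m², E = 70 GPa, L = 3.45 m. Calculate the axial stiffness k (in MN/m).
Model: a uniform prismatic bar under axial load, so k = (A·E) / L.
Convert to SI units:
  E = 70 GPa = 7 × 10¹⁰ Pa
Substitute:
  k = (0.00174 × (7 × 10¹⁰)) / 3.45
  k = 3.53 × 10⁷ N/m
Convert: k = 3.53 × 10⁷ N/m = 35.3 MN/m
Final answer: k = 35.3 MN/m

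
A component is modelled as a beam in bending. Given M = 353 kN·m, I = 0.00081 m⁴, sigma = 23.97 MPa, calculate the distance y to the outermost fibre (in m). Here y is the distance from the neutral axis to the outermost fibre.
Model: a beam in bending, so sigma = (M·y) / I.
Solve for y: y = (sigma·I) / M.
Convert to SI units:
  M = 353 kN·m = 353000 N·m
  sigma = 23.97 MPa = 2.397 × 10⁷ Pa
Substitute:
  y = ((2.397 × 10⁷) × 0.00081) / 353000
  y = 0.055 m
Final answer: y = 0.055 m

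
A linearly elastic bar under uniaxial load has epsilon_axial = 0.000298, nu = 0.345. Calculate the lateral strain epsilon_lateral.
Model: a linearly elastic bar under uniaxial load, so epsilon_lateral = -nu·epsilon_axial.
Substitute:
  epsilon_lateral = -(0.345 × 0.000298)
  epsilon_lateral = -0.0001028
Final answer: epsilon_lateral = -0.0001028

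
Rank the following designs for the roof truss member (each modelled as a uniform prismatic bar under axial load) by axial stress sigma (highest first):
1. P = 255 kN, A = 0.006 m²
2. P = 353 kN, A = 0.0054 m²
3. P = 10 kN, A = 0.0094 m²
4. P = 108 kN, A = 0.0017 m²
Model: a uniform prismatic bar under axial load, so sigma = P / A (SI units).
  Case 1: sigma = 255000 / 0.006 = 4.25 × 10⁷ Pa = 42.5 MPa
  Case 2: sigma = 353000 / 0.0054 = 6.537 × 10⁷ Pa = 65.37 MPa
  Case 3: sigma = 10000 / 0.0094 = 1.064 × 10⁶ Pa = 1.064 MPa
  Case 4: sigma = 108000 / 0.0017 = 6.353 × 10⁷ Pa = 63.53 MPa
Ordering: 65.37 MPa (case 2) > 63.53 MPa (case 4) > 42.5 MPa (case 1) > 1.064 MPa (case 3)
Final answer: 2, 4, 1, 3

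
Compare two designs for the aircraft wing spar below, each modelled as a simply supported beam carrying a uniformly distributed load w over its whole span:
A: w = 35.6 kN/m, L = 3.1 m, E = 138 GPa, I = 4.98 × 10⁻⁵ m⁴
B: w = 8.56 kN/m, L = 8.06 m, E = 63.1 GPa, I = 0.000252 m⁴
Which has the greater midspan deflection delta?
Model: a simply supported beam carrying a uniformly distributed load w over its whole span, so delta = (5·w·L^4) / (384·E·I) (SI units).
  A: delta = (5 × 35600 × 3.1^4) / (384 × (1.38 × 10¹¹) × (4.98 × 10⁻⁵)) = 0.006229 m = 6.229 mm
  B: delta = (5 × 8560 × 8.06^4) / (384 × (6.31 × 10¹⁰) × 0.000252) = 0.02958 m = 29.58 mm
29.58 mm > 6.229 mm, so B is larger.
Final answer: B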